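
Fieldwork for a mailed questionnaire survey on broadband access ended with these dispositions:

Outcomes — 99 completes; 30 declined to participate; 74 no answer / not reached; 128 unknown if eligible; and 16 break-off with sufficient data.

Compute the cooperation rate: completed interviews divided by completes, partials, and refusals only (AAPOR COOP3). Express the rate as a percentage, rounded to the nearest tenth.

Num → 99
Base → 99 + 16 + 30 = 145
COOP3 = 99 / 145 = 0.6828

68.3%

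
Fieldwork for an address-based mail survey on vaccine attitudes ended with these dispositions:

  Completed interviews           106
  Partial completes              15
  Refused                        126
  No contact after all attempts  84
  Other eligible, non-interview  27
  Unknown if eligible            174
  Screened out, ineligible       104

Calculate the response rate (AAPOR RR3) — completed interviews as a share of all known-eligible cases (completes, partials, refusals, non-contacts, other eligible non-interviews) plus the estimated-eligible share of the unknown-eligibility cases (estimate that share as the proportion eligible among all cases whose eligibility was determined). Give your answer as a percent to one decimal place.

21.5%

Numerator: 106
Determined eligible: 106 + 15 + 126 + 84 + 27 = 358
e = 358 / (358 + 104) = 358 / 462 = 0.7749
Estimated eligible among unknowns: 0.7749 × 174 = 134.83
Base: 358 + 134.83 = 492.83
RR3 = 106 / 492.83 = 0.2151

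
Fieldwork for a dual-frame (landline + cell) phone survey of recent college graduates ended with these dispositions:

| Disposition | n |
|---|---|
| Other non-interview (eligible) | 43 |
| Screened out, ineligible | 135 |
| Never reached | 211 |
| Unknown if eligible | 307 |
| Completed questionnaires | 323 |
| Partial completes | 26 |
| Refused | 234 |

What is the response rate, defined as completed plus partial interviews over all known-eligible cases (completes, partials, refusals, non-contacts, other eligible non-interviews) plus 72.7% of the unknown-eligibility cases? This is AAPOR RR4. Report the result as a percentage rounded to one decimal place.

32.9%

Top: 323 + 26 = 349
Known eligible: 323 + 26 + 234 + 211 + 43 = 837
Estimated eligible among unknowns: 0.7270 × 307 = 223.19
Denominator: 837 + 223.19 = 1060.19
RR4 = 349 / 1060.19 = 0.3292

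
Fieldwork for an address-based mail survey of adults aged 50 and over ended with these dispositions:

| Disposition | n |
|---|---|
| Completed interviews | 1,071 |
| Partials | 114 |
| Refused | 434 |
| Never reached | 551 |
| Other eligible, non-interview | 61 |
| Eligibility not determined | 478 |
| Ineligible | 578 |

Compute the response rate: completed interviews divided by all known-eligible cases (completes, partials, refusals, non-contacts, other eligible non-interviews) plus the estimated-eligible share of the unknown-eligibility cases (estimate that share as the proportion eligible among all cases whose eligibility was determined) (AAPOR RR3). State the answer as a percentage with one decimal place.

41.0%

Num = 1071
Eligible (known) = 1071 + 114 + 434 + 551 + 61 = 2231
e = 2231 / (2231 + 578) = 2231 / 2809 = 0.7942
Estimated eligible among unknowns = 0.7942 × 478 = 379.63
Denominator = 2231 + 379.63 = 2610.63
RR3 = 1071 / 2610.63 = 0.4102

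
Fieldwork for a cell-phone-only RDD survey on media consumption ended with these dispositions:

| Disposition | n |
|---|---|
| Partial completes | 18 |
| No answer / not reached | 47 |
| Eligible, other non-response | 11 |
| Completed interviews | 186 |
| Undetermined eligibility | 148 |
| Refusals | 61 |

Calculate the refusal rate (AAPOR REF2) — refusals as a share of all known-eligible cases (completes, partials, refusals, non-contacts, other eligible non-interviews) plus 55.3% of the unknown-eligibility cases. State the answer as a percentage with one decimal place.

Top → 61
Determined eligible → 186 + 18 + 61 + 47 + 11 = 323
Estimated eligible among unknowns → 0.5530 × 148 = 81.84
Base → 323 + 81.84 = 404.84
REF2 = 61 / 404.84 = 0.1507

15.1%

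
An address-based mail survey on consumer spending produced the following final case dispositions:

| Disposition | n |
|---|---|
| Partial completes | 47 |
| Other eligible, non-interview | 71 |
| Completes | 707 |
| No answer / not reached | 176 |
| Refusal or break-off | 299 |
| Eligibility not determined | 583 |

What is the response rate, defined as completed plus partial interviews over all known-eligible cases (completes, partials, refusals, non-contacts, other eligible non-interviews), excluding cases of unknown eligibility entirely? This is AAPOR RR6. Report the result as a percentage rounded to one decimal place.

Top: 707 + 47 = 754
Denominator: 707 + 47 + 299 + 176 + 71 = 1300
RR6 = 754 / 1300 = 0.5800

58.0%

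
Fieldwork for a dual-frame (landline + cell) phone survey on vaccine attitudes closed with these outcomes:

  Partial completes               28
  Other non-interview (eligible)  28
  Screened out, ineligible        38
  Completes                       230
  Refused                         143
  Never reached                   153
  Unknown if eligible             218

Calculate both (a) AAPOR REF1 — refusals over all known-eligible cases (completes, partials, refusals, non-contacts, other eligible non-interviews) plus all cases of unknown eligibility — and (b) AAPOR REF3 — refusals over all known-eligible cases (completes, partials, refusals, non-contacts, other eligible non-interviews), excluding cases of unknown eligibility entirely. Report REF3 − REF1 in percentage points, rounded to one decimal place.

6.7

Top = 143
Base = 230 + 28 + 143 + 153 + 28 + 218 = 800
REF1 = 143 / 800 = 0.1787
Base = 230 + 28 + 143 + 153 + 28 = 582
REF3 = 143 / 582 = 0.2457
Difference = 24.57 − 17.88 = 6.69 percentage points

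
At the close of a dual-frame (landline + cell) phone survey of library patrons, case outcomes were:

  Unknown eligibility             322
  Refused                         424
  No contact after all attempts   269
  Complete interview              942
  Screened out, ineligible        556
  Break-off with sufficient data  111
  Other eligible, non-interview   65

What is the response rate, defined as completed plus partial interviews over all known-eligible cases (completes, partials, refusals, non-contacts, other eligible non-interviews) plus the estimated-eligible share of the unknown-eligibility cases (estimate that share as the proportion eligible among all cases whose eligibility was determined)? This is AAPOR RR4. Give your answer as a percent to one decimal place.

Top: 942 + 111 = 1053
Eligible (known): 942 + 111 + 424 + 269 + 65 = 1811
e = 1811 / (1811 + 556) = 1811 / 2367 = 0.7651
e × U: 0.7651 × 322 = 246.36
Denominator: 1811 + 246.36 = 2057.36
RR4 = 1053 / 2057.36 = 0.5118

51.2%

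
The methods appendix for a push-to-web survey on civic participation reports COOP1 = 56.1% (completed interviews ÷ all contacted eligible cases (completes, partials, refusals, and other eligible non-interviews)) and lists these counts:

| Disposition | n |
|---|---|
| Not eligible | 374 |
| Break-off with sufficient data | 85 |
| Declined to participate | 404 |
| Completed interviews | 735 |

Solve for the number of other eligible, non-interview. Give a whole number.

COOP1 = 735 / D = 0.561
D = 735 / 0.561 = 1310.2
Rest of base = 1224
other eligible, non-interview = 1310.2 − 1224 ≈ 86

86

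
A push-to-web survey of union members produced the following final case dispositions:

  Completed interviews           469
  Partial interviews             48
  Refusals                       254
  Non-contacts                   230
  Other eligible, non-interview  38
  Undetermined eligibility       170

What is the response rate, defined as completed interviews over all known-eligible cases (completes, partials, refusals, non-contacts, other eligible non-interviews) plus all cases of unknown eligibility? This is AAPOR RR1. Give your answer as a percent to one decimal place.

Top: 469
Denom: 469 + 48 + 254 + 230 + 38 + 170 = 1209
RR1 = 469 / 1209 = 0.3879

38.8%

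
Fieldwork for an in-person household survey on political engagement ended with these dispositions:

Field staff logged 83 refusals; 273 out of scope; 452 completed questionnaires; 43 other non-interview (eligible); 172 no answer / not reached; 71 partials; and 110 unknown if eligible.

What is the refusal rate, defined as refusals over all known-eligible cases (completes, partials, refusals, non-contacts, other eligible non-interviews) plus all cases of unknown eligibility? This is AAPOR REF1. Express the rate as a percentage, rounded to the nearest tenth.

8.9%

Top: 83
Denom: 452 + 71 + 83 + 172 + 43 + 110 = 931
REF1 = 83 / 931 = 0.0892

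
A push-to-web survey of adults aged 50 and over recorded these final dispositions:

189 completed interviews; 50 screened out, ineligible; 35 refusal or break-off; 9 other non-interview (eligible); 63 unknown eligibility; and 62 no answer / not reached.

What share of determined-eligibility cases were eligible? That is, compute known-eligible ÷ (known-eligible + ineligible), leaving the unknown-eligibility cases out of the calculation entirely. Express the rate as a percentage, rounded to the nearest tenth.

Determined eligible → 189 + 35 + 62 + 9 = 295
e = 295 / (295 + 50) = 295 / 345 = 0.8551

85.5%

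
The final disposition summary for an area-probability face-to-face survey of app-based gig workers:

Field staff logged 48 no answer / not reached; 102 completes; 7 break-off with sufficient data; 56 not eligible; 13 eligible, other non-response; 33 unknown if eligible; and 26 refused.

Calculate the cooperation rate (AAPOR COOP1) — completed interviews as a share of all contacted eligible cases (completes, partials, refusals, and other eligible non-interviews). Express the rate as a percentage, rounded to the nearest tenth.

Top: 102
Denom: 102 + 7 + 26 + 13 = 148
COOP1 = 102 / 148 = 0.6892

68.9%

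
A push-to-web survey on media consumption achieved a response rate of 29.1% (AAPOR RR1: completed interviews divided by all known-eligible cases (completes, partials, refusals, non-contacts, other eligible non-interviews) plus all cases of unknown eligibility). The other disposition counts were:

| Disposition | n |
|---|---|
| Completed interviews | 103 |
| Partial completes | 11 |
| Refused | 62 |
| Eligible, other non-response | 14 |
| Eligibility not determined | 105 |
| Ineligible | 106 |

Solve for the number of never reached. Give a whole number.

59

RR1 = 103 / D = 0.291
D = 103 / 0.291 = 354.0
Remaining denominator categories sum to 295
never reached = 354.0 − 295 ≈ 59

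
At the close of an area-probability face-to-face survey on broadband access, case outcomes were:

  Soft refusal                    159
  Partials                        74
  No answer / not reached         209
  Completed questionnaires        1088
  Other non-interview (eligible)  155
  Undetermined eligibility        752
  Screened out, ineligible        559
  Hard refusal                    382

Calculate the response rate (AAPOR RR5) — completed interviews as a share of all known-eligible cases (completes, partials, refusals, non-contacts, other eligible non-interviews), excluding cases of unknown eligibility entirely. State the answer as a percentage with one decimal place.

Refusals = 382 + 159 = 541
Top = 1088
Denominator = 1088 + 74 + 541 + 209 + 155 = 2067
RR5 = 1088 / 2067 = 0.5264

52.6%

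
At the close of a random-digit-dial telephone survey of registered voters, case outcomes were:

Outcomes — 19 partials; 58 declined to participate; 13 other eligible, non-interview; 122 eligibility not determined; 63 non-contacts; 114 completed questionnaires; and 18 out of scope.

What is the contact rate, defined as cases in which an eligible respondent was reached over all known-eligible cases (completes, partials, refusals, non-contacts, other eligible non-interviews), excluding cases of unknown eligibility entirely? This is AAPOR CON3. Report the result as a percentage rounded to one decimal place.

76.4%

Numerator → 114 + 19 + 58 + 13 = 204
Base → 114 + 19 + 58 + 63 + 13 = 267
CON3 = 204 / 267 = 0.7640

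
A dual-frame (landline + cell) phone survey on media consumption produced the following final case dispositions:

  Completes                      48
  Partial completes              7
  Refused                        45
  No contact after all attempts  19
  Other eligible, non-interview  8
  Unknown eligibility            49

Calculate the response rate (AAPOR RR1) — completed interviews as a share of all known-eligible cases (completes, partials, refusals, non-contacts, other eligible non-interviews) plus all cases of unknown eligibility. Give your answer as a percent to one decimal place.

Top = 48
Denom = 48 + 7 + 45 + 19 + 8 + 49 = 176
RR1 = 48 / 176 = 0.2727

27.3%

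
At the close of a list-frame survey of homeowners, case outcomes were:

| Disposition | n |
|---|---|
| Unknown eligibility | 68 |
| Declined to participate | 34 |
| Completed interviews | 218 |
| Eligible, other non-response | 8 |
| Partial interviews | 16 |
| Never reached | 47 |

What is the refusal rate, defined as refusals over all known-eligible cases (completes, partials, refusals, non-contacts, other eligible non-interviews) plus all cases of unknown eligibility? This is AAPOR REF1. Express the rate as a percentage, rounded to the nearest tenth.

8.7%

Num: 34
Denominator: 218 + 16 + 34 + 47 + 8 + 68 = 391
REF1 = 34 / 391 = 0.0870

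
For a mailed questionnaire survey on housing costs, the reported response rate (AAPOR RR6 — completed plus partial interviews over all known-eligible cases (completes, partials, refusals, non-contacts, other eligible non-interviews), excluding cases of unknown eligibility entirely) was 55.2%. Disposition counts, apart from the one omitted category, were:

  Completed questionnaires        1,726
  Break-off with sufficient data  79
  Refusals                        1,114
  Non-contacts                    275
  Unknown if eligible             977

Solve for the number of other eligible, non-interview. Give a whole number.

76

Numerator = 1726 + 79 = 1805
RR6 = 1805 / D = 0.552
D = 1805 / 0.552 = 3269.9
Other denominator terms total 3194
other eligible, non-interview = 3269.9 − 3194 ≈ 76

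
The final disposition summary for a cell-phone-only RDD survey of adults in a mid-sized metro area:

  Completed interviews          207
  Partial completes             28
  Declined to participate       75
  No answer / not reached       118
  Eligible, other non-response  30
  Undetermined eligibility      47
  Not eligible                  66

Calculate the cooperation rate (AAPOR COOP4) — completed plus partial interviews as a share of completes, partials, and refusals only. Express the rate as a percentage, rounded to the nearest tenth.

Numerator → 207 + 28 = 235
Denom → 207 + 28 + 75 = 310
COOP4 = 235 / 310 = 0.7581

75.8%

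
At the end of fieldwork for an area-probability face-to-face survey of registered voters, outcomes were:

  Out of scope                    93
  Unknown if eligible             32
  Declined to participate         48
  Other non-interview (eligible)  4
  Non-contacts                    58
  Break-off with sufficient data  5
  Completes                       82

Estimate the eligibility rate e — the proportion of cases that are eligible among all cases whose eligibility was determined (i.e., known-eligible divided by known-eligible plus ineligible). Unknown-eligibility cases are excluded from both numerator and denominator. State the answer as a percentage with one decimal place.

67.9%

Determined eligible = 82 + 5 + 48 + 58 + 4 = 197
e = 197 / (197 + 93) = 197 / 290 = 0.6793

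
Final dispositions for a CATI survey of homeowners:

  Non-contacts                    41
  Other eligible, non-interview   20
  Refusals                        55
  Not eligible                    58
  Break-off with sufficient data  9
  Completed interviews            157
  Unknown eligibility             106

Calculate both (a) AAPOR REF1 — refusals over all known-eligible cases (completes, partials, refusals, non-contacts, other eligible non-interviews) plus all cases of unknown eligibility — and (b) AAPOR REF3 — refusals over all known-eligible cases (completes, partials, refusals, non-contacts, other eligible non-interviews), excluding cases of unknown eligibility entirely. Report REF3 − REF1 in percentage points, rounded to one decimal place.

5.3

Top: 55
Denom: 157 + 9 + 55 + 41 + 20 + 106 = 388
REF1 = 55 / 388 = 0.1418
Denom: 157 + 9 + 55 + 41 + 20 = 282
REF3 = 55 / 282 = 0.1950
Difference = 19.50 − 14.18 = 5.32 percentage points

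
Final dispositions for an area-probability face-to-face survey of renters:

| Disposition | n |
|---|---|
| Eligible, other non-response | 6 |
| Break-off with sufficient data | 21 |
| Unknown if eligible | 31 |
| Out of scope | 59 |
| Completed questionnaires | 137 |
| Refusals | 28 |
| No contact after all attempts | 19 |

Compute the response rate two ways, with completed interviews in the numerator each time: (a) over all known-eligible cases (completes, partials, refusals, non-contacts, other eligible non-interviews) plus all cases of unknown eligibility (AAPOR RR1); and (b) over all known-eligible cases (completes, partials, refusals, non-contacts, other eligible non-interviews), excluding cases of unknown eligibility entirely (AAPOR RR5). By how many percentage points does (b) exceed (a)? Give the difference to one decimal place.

Numerator = 137
Denom = 137 + 21 + 28 + 19 + 6 + 31 = 242
RR1 = 137 / 242 = 0.5661
Denom = 137 + 21 + 28 + 19 + 6 = 211
RR5 = 137 / 211 = 0.6493
Difference = 64.93 − 56.61 = 8.32 percentage points

8.3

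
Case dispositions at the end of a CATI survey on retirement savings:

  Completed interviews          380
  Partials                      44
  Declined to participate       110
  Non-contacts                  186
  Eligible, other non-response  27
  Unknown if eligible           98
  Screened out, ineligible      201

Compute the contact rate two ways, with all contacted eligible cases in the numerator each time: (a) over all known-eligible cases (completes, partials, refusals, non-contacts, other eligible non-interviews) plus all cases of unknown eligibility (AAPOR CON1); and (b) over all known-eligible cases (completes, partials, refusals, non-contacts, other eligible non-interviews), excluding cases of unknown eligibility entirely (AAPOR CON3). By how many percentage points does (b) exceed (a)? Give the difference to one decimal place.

Num: 380 + 44 + 110 + 27 = 561
Base: 380 + 44 + 110 + 186 + 27 + 98 = 845
CON1 = 561 / 845 = 0.6639
Base: 380 + 44 + 110 + 186 + 27 = 747
CON3 = 561 / 747 = 0.7510
Difference = 75.10 − 66.39 = 8.71 percentage points

8.7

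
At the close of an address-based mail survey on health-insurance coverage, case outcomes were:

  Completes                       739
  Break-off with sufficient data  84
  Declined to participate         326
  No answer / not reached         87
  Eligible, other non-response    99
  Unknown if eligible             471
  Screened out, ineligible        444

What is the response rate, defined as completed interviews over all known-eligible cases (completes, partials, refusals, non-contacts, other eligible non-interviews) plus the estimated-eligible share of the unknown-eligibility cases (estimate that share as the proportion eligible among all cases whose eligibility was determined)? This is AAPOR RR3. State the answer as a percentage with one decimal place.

Num: 739
Known eligible: 739 + 84 + 326 + 87 + 99 = 1335
e = 1335 / (1335 + 444) = 1335 / 1779 = 0.7504
e × U: 0.7504 × 471 = 353.44
Denom: 1335 + 353.44 = 1688.44
RR3 = 739 / 1688.44 = 0.4377

43.8%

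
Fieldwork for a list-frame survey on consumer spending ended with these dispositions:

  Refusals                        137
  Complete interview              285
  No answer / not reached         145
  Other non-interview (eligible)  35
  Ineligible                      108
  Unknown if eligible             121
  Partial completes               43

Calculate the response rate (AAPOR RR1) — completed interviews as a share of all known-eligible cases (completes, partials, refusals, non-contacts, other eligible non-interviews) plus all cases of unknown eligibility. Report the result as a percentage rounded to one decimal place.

Numerator: 285
Denom: 285 + 43 + 137 + 145 + 35 + 121 = 766
RR1 = 285 / 766 = 0.3721

37.2%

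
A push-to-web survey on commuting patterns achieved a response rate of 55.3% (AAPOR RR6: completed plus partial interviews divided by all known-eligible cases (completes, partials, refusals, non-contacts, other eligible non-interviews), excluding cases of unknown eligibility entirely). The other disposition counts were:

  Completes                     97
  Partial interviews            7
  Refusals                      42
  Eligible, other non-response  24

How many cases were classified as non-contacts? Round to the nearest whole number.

Top: 97 + 7 = 104
RR6 = 104 / D = 0.553
D = 104 / 0.553 = 188.1
Other denominator terms total 170
non-contacts = 188.1 − 170 ≈ 18

18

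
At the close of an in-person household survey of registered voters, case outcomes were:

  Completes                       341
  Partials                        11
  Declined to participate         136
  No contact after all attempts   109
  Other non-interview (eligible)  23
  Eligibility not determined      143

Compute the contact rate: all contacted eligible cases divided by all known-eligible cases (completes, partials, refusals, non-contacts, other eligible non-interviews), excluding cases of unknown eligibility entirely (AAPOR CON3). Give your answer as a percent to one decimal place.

Num: 341 + 11 + 136 + 23 = 511
Denominator: 341 + 11 + 136 + 109 + 23 = 620
CON3 = 511 / 620 = 0.8242

82.4%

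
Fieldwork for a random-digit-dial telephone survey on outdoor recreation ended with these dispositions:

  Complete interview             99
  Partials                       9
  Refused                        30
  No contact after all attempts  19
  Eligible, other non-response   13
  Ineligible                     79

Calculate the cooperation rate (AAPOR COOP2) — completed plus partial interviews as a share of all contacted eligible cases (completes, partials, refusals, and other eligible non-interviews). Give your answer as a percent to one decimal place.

71.5%

Numerator: 99 + 9 = 108
Base: 99 + 9 + 30 + 13 = 151
COOP2 = 108 / 151 = 0.7152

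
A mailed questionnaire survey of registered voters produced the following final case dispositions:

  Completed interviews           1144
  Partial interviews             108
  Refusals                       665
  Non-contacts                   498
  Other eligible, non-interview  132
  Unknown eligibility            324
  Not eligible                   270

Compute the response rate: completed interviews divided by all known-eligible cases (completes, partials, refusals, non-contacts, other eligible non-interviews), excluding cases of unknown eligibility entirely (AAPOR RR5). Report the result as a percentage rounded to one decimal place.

Top = 1144
Denominator = 1144 + 108 + 665 + 498 + 132 = 2547
RR5 = 1144 / 2547 = 0.4492

44.9%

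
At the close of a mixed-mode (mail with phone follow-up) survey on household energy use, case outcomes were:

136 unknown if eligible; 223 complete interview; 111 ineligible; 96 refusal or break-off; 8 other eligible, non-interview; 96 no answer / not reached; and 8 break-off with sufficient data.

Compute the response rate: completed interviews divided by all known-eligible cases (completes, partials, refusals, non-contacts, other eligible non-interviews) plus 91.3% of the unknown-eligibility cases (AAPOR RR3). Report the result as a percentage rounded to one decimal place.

Top: 223
Determined eligible: 223 + 8 + 96 + 96 + 8 = 431
Eligible share of unknowns: 0.9130 × 136 = 124.17
Denominator: 431 + 124.17 = 555.17
RR3 = 223 / 555.17 = 0.4017

40.2%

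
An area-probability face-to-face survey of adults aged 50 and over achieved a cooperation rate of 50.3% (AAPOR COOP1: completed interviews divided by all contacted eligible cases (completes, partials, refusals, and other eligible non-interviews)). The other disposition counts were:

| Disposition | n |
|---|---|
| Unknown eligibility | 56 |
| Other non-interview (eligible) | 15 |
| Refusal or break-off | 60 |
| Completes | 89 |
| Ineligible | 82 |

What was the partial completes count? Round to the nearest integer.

COOP1 = 89 / D = 0.503
D = 89 / 0.503 = 176.9
Remaining denominator categories sum to 164
partial completes = 176.9 − 164 ≈ 13

13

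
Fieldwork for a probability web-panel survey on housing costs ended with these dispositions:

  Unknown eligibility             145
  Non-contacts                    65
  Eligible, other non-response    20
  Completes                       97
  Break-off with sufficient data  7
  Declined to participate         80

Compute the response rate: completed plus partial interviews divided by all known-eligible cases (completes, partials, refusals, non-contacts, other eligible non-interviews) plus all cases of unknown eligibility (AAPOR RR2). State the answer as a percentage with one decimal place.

25.1%

Numerator → 97 + 7 = 104
Base → 97 + 7 + 80 + 65 + 20 + 145 = 414
RR2 = 104 / 414 = 0.2512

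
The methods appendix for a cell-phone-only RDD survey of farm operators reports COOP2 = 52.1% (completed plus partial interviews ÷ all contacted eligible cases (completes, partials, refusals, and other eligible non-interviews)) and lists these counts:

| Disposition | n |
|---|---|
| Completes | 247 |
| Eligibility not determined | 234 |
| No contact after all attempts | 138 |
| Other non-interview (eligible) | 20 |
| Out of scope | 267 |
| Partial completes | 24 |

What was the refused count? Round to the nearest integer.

229

Numerator: 247 + 24 = 271
COOP2 = 271 / D = 0.521
D = 271 / 0.521 = 520.2
Rest of base = 291
refused = 520.2 − 291 ≈ 229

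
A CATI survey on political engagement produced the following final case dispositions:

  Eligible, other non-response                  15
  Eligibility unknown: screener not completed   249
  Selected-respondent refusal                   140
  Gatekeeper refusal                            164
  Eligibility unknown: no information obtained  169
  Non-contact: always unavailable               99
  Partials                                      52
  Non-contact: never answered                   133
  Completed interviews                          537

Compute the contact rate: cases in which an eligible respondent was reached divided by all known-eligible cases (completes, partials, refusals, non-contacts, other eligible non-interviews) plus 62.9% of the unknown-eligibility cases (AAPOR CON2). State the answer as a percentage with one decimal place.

64.7%

Refusal or break-off = 164 + 140 = 304
Never reached = 133 + 99 = 232
Eligibility not determined = 249 + 169 = 418
Top = 537 + 52 + 304 + 15 = 908
Determined eligible = 537 + 52 + 304 + 232 + 15 = 1140
Eligible share of unknowns = 0.6290 × 418 = 262.92
Denom = 1140 + 262.92 = 1402.92
CON2 = 908 / 1402.92 = 0.6472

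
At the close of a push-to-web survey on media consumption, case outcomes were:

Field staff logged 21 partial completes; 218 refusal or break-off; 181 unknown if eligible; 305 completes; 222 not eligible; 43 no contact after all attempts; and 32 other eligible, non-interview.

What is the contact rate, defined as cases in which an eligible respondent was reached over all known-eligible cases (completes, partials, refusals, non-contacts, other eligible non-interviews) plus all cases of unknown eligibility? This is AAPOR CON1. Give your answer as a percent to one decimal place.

72.0%

Num → 305 + 21 + 218 + 32 = 576
Denom → 305 + 21 + 218 + 43 + 32 + 181 = 800
CON1 = 576 / 800 = 0.7200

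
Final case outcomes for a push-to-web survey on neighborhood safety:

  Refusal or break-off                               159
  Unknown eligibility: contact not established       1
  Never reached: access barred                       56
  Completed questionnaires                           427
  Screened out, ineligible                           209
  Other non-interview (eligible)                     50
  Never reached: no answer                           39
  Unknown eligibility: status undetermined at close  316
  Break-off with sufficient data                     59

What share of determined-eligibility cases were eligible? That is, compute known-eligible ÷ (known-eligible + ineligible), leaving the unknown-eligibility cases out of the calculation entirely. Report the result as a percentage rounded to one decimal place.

No answer / not reached = 39 + 56 = 95
Unknown if eligible = 1 + 316 = 317
Known eligible: 427 + 59 + 159 + 95 + 50 = 790
e = 790 / (790 + 209) = 790 / 999 = 0.7908

79.1%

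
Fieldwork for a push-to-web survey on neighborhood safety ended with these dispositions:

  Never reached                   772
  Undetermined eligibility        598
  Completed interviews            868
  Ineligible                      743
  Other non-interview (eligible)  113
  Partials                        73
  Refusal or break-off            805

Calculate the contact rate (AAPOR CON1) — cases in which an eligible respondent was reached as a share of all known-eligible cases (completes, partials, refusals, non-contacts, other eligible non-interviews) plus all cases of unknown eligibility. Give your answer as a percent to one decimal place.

Num → 868 + 73 + 805 + 113 = 1859
Base → 868 + 73 + 805 + 772 + 113 + 598 = 3229
CON1 = 1859 / 3229 = 0.5757

57.6%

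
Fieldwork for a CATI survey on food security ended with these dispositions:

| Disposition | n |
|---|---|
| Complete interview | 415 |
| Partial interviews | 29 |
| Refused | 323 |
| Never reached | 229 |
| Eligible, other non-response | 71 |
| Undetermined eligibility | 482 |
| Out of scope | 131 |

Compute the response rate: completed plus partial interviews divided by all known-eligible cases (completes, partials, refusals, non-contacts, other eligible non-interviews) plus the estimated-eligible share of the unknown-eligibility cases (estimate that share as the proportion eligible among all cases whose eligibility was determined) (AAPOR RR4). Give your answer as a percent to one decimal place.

Num = 415 + 29 = 444
Eligible (known) = 415 + 29 + 323 + 229 + 71 = 1067
e = 1067 / (1067 + 131) = 1067 / 1198 = 0.8907
Estimated eligible among unknowns = 0.8907 × 482 = 429.32
Denominator = 1067 + 429.32 = 1496.32
RR4 = 444 / 1496.32 = 0.2967

29.7%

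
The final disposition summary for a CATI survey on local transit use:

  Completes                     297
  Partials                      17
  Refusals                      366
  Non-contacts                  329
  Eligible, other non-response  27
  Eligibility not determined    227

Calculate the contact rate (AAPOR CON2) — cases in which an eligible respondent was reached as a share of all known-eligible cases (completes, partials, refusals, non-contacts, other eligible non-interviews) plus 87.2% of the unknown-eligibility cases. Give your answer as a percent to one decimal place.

57.3%

Top = 297 + 17 + 366 + 27 = 707
Known eligible = 297 + 17 + 366 + 329 + 27 = 1036
e × U = 0.8720 × 227 = 197.94
Denominator = 1036 + 197.94 = 1233.94
CON2 = 707 / 1233.94 = 0.5730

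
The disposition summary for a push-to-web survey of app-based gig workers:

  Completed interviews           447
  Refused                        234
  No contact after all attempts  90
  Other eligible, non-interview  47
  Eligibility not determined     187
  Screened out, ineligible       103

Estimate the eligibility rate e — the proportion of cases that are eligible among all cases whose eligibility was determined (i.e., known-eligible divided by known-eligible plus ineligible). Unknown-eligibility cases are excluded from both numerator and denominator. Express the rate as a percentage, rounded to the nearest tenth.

Determined eligible → 447 + 234 + 90 + 47 = 818
e = 818 / (818 + 103) = 818 / 921 = 0.8882

88.8%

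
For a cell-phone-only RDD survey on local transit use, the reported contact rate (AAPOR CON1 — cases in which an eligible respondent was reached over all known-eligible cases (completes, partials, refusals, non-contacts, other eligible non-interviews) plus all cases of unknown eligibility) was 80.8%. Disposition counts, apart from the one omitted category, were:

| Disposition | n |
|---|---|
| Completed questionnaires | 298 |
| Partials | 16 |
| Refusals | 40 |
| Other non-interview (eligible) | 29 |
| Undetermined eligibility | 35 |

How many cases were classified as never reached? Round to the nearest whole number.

Num → 298 + 16 + 40 + 29 = 383
CON1 = 383 / D = 0.808
D = 383 / 0.808 = 474.0
Other denominator terms total 418
never reached = 474.0 − 418 ≈ 56

56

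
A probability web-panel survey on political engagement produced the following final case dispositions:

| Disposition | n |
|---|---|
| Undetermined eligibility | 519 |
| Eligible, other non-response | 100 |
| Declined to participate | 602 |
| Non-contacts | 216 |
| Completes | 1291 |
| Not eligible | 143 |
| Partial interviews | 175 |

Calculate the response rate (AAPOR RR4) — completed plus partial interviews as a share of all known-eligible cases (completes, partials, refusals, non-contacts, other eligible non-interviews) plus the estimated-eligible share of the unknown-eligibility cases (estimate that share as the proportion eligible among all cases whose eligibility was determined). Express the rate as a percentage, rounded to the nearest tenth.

Num → 1291 + 175 = 1466
Eligible (known) → 1291 + 175 + 602 + 216 + 100 = 2384
e = 2384 / (2384 + 143) = 2384 / 2527 = 0.9434
Eligible share of unknowns → 0.9434 × 519 = 489.62
Base → 2384 + 489.62 = 2873.62
RR4 = 1466 / 2873.62 = 0.5102

51.0%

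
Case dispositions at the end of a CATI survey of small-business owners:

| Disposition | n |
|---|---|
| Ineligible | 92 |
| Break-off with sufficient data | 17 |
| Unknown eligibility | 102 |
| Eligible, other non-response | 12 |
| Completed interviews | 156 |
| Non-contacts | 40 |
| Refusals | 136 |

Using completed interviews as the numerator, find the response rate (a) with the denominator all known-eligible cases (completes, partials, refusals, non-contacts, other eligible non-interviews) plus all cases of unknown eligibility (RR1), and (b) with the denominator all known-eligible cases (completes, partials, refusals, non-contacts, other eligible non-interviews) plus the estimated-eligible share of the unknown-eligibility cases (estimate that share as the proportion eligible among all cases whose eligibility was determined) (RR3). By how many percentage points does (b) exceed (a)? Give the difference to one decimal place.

Num: 156
Denom: 156 + 17 + 136 + 40 + 12 + 102 = 463
RR1 = 156 / 463 = 0.3369
Eligible (known): 156 + 17 + 136 + 40 + 12 = 361
e = 361 / (361 + 92) = 361 / 453 = 0.7969
e × U: 0.7969 × 102 = 81.28
Denom: 361 + 81.28 = 442.28
RR3 = 156 / 442.28 = 0.3527
Difference = 35.27 − 33.69 = 1.58 percentage points

1.6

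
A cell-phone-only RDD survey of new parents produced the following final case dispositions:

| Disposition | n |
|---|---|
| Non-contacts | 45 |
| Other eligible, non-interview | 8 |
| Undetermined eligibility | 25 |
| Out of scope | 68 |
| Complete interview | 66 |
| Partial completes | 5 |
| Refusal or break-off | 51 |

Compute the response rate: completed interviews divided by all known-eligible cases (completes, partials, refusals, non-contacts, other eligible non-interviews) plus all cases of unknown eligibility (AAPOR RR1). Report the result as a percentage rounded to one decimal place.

Num → 66
Denom → 66 + 5 + 51 + 45 + 8 + 25 = 200
RR1 = 66 / 200 = 0.3300

33.0%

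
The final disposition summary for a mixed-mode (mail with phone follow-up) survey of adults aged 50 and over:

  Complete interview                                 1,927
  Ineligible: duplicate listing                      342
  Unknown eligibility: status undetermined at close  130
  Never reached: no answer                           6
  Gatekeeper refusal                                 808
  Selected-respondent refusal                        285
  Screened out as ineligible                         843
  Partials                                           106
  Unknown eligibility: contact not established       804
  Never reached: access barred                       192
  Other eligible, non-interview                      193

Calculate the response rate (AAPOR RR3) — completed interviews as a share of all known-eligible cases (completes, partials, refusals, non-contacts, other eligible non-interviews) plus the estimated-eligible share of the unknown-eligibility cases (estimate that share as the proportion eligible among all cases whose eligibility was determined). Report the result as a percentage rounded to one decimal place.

Refusals = 808 + 285 = 1093
No contact after all attempts = 6 + 192 = 198
Unknown if eligible = 804 + 130 = 934
Not eligible = 843 + 342 = 1185
Num = 1927
Known eligible = 1927 + 106 + 1093 + 198 + 193 = 3517
e = 3517 / (3517 + 1185) = 3517 / 4702 = 0.7480
Estimated eligible among unknowns = 0.7480 × 934 = 698.63
Denom = 3517 + 698.63 = 4215.63
RR3 = 1927 / 4215.63 = 0.4571

45.7%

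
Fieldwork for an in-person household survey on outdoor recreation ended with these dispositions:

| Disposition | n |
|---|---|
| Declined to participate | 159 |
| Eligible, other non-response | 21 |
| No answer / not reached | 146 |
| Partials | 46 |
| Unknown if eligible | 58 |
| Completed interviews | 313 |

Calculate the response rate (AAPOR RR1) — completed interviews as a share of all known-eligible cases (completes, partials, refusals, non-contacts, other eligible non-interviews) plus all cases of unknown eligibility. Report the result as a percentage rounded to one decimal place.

Top: 313
Denom: 313 + 46 + 159 + 146 + 21 + 58 = 743
RR1 = 313 / 743 = 0.4213

42.1%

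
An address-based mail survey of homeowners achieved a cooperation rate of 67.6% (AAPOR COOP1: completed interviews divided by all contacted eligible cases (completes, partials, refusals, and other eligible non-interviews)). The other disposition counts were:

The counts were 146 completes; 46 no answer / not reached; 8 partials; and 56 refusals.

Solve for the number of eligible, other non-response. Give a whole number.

COOP1 = 146 / D = 0.676
D = 146 / 0.676 = 216.0
Remaining denominator categories sum to 210
eligible, other non-response = 216.0 − 210 ≈ 6

6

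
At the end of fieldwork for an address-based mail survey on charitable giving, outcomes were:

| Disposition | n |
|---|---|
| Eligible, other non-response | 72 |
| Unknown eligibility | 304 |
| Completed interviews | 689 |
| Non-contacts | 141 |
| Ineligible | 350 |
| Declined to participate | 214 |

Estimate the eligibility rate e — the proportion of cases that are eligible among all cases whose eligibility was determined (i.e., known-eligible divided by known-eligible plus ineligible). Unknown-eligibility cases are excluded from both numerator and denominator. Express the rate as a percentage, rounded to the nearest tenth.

76.1%

Known eligible → 689 + 214 + 141 + 72 = 1116
e = 1116 / (1116 + 350) = 1116 / 1466 = 0.7613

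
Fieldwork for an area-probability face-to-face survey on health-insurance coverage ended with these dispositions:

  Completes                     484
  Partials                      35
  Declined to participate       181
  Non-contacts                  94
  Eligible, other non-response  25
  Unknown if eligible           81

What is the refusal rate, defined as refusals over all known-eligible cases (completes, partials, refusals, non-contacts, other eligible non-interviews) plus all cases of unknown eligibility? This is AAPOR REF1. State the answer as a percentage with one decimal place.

Num = 181
Base = 484 + 35 + 181 + 94 + 25 + 81 = 900
REF1 = 181 / 900 = 0.2011

20.1%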